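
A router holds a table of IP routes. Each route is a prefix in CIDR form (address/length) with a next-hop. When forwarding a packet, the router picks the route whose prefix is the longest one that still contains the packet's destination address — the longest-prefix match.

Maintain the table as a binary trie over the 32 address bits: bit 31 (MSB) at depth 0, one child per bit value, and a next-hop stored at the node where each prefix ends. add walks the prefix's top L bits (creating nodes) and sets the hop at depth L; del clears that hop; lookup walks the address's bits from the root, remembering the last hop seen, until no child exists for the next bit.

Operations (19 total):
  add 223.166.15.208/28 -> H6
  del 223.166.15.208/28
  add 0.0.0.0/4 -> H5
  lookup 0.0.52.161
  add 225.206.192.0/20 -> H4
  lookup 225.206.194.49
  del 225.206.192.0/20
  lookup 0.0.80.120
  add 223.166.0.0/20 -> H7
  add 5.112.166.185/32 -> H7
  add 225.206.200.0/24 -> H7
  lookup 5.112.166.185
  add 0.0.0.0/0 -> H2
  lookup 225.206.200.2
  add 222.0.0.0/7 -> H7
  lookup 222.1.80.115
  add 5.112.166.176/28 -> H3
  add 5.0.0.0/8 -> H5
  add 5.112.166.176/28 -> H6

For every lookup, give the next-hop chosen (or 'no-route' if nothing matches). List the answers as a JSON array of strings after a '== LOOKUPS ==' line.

Process each operation:
  + 223.166.15.208/28 (H6) depth=28
  del 223.166.15.208/28 (clear depth 28)
  + 0.0.0.0/4 (H5) depth=4
  Q 0.0.52.161: descend 0000 ; hops seen [H5] ; pick H5
  + 225.206.192.0/20 (H4) depth=20
  Q 225.206.194.49: descend 11100001110011101100 ; hops seen [H4] ; pick H4
  del 225.206.192.0/20 (clear depth 20)
  Q 0.0.80.120: descend 0000 ; hops seen [H5] ; pick H5
  + 223.166.0.0/20 (H7) depth=20
  + 5.112.166.185/32 (H7) depth=32
  + 225.206.200.0/24 (H7) depth=24
  Q 5.112.166.185: descend 00000101011100001010011010111001 ; hops seen [H5,H7] ; pick H7
  + 0.0.0.0/0 (H2) depth=0
  Q 225.206.200.2: descend 111000011100111011001000 ; hops seen [H2,H7] ; pick H7
  + 222.0.0.0/7 (H7) depth=7
  Q 222.1.80.115: descend 1101111 ; hops seen [H2,H7] ; pick H7
  + 5.112.166.176/28 (H3) depth=28
  + 5.0.0.0/8 (H5) depth=8
  + 5.112.166.176/28 (H6) depth=28

== LOOKUPS ==
["H5","H4","H5","H7","H7","H7"]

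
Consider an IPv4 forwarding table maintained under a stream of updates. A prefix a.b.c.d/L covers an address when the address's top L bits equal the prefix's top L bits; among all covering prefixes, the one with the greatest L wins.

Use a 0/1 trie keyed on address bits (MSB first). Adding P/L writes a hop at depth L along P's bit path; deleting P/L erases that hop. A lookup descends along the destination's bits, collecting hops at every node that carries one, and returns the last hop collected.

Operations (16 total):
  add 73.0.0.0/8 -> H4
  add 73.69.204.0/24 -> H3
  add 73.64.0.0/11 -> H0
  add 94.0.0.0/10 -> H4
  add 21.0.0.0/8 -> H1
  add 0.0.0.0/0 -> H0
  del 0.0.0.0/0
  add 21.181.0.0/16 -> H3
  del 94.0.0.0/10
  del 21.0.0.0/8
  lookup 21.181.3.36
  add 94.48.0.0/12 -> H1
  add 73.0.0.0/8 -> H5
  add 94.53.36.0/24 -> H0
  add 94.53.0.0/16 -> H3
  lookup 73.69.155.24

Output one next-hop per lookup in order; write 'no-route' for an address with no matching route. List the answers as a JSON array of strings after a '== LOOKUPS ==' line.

Apply in order:
  add 73.0.0.0/8 -> H4 at depth 8
  add 73.69.204.0/24 -> H3 at depth 24
  add 73.64.0.0/11 -> H0 at depth 11
  add 94.0.0.0/10 -> H4 at depth 10
  add 21.0.0.0/8 -> H1 at depth 8
  add 0.0.0.0/0 -> H0 at depth 0
  - 0.0.0.0/0 clear@0
  add 21.181.0.0/16 -> H3 at depth 16
  - 94.0.0.0/10 clear@10
  - 21.0.0.0/8 clear@8
  Q 21.181.3.36: descend 0001010110110101 ; hops seen [H3] ; pick H3
  add 94.48.0.0/12 -> H1 at depth 12
  add 73.0.0.0/8 -> H5 at depth 8
  add 94.53.36.0/24 -> H0 at depth 24
  add 94.53.0.0/16 -> H3 at depth 16
  Q 73.69.155.24: descend 01001001010001011 ; hops seen [H5,H0] ; pick H0

== LOOKUPS ==
["H3","H0"]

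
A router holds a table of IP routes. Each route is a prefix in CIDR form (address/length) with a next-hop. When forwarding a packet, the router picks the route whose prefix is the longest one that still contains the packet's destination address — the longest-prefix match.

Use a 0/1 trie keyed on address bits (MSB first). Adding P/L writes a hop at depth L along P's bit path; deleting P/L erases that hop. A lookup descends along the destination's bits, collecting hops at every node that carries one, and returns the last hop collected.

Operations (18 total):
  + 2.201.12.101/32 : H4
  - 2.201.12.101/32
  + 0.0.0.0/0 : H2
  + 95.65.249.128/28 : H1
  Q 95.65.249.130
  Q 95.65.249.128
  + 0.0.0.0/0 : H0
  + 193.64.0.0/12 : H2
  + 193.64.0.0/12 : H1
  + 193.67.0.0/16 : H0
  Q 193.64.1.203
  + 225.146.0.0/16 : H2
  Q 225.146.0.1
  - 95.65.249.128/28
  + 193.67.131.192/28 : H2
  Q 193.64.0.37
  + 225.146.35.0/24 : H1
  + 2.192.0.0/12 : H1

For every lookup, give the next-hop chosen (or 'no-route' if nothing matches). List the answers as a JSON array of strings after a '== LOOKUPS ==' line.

Trace:
  + 2.201.12.101/32 (H4) depth=32
  - 2.201.12.101/32 clear@32
  + 0.0.0.0/0 (H2) depth=0
  + 95.65.249.128/28 (H1) depth=28
  Q 95.65.249.130: descend 0101111101000001111110011000 ; hops seen [H2,H1] ; pick H1
  Q 95.65.249.128: descend 0101111101000001111110011000 ; hops seen [H2,H1] ; pick H1
  + 0.0.0.0/0 (H0) depth=0
  + 193.64.0.0/12 (H2) depth=12
  + 193.64.0.0/12 (H1) depth=12
  + 193.67.0.0/16 (H0) depth=16
  Q 193.64.1.203: descend 11000001010000 ; hops seen [H0,H1] ; pick H1
  + 225.146.0.0/16 (H2) depth=16
  Q 225.146.0.1: descend 1110000110010010 ; hops seen [H0,H2] ; pick H2
  - 95.65.249.128/28 clear@28
  + 193.67.131.192/28 (H2) depth=28
  Q 193.64.0.37: descend 11000001010000 ; hops seen [H0,H1] ; pick H1
  + 225.146.35.0/24 (H1) depth=24
  + 2.192.0.0/12 (H1) depth=12

== LOOKUPS ==
["H1","H1","H1","H2","H1"]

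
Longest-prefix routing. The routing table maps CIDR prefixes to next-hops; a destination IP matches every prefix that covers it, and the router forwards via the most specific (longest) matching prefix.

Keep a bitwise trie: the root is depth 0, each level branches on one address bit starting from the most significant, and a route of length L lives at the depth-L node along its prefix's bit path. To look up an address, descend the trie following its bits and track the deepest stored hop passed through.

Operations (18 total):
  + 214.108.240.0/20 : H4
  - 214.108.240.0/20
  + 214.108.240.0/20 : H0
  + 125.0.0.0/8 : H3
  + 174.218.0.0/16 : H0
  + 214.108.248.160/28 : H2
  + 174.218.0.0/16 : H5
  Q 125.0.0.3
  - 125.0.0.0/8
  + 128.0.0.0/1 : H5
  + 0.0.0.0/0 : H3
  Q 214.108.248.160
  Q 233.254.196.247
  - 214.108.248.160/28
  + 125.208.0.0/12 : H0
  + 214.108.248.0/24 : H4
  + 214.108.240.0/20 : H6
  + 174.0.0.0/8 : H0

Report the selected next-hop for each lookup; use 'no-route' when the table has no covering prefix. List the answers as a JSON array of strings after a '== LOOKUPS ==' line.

Apply in order:
  + 214.108.240.0/20 (H4) depth=20
  - 214.108.240.0/20 clear@20
  + 214.108.240.0/20 (H0) depth=20
  + 125.0.0.0/8 (H3) depth=8
  + 174.218.0.0/16 (H0) depth=16
  + 214.108.248.160/28 (H2) depth=28
  + 174.218.0.0/16 (H5) depth=16
  Q 125.0.0.3: descend 01111101 ; hops seen [H3] ; pick H3
  - 125.0.0.0/8 clear@8
  + 128.0.0.0/1 (H5) depth=1
  + 0.0.0.0/0 (H3) depth=0
  Q 214.108.248.160: descend 1101011001101100111110001010 ; hops seen [H3,H5,H0,H2] ; pick H2
  Q 233.254.196.247: descend 11 ; hops seen [H3,H5] ; pick H5
  - 214.108.248.160/28 clear@28
  + 125.208.0.0/12 (H0) depth=12
  + 214.108.248.0/24 (H4) depth=24
  + 214.108.240.0/20 (H6) depth=20
  + 174.0.0.0/8 (H0) depth=8

== LOOKUPS ==
["H3","H2","H5"]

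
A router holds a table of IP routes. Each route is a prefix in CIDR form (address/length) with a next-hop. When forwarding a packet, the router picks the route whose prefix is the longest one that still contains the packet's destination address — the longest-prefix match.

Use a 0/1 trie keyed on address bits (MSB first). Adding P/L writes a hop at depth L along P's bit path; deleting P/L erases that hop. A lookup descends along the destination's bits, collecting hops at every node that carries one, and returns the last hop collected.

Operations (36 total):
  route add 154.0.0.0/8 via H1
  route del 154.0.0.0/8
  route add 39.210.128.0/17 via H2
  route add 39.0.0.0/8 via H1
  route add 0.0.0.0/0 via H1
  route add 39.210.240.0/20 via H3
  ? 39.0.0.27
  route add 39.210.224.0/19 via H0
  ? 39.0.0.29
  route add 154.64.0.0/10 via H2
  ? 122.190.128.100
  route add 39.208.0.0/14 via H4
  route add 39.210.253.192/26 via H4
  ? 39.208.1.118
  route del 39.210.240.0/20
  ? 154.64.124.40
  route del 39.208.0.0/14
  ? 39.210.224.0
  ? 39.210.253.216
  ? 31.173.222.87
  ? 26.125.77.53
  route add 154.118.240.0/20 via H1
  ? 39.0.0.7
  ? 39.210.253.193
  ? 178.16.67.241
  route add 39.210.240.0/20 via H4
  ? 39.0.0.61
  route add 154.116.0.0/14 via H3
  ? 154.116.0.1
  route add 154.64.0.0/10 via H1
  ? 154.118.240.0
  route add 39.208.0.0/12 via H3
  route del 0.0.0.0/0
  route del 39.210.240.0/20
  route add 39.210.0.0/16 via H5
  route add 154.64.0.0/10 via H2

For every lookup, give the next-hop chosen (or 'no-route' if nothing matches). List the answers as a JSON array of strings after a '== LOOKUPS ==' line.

Process each operation:
  + 154.0.0.0/8 (H1) depth=8
  del 154.0.0.0/8 (clear depth 8)
  + 39.210.128.0/17 (H2) depth=17
  + 39.0.0.0/8 (H1) depth=8
  + 0.0.0.0/0 (H1) depth=0
  + 39.210.240.0/20 (H3) depth=20
  Q 39.0.0.27: descend 00100111 ; hops seen [H1,H1] ; pick H1
  + 39.210.224.0/19 (H0) depth=19
  Q 39.0.0.29: descend 00100111 ; hops seen [H1,H1] ; pick H1
  + 154.64.0.0/10 (H2) depth=10
  Q 122.190.128.100: descend 0 ; hops seen [H1] ; pick H1
  + 39.208.0.0/14 (H4) depth=14
  + 39.210.253.192/26 (H4) depth=26
  Q 39.208.1.118: descend 00100111110100 ; hops seen [H1,H1,H4] ; pick H4
  del 39.210.240.0/20 (clear depth 20)
  Q 154.64.124.40: descend 1001101001 ; hops seen [H1,H2] ; pick H2
  del 39.208.0.0/14 (clear depth 14)
  Q 39.210.224.0: descend 0010011111010010111 ; hops seen [H1,H1,H2,H0] ; pick H0
  Q 39.210.253.216: descend 00100111110100101111110111 ; hops seen [H1,H1,H2,H0,H4] ; pick H4
  Q 31.173.222.87: descend 00 ; hops seen [H1] ; pick H1
  Q 26.125.77.53: descend 00 ; hops seen [H1] ; pick H1
  + 154.118.240.0/20 (H1) depth=20
  Q 39.0.0.7: descend 00100111 ; hops seen [H1,H1] ; pick H1
  Q 39.210.253.193: descend 00100111110100101111110111 ; hops seen [H1,H1,H2,H0,H4] ; pick H4
  Q 178.16.67.241: descend 10 ; hops seen [H1] ; pick H1
  + 39.210.240.0/20 (H4) depth=20
  Q 39.0.0.61: descend 00100111 ; hops seen [H1,H1] ; pick H1
  + 154.116.0.0/14 (H3) depth=14
  Q 154.116.0.1: descend 10011010011101 ; hops seen [H1,H2,H3] ; pick H3
  + 154.64.0.0/10 (H1) depth=10
  Q 154.118.240.0: descend 10011010011101101111 ; hops seen [H1,H1,H3,H1] ; pick H1
  + 39.208.0.0/12 (H3) depth=12
  del 0.0.0.0/0 (clear depth 0)
  del 39.210.240.0/20 (clear depth 20)
  + 39.210.0.0/16 (H5) depth=16
  + 154.64.0.0/10 (H2) depth=10

== LOOKUPS ==
["H1","H1","H1","H4","H2","H0","H4","H1","H1","H1","H4","H1","H1","H3","H1"]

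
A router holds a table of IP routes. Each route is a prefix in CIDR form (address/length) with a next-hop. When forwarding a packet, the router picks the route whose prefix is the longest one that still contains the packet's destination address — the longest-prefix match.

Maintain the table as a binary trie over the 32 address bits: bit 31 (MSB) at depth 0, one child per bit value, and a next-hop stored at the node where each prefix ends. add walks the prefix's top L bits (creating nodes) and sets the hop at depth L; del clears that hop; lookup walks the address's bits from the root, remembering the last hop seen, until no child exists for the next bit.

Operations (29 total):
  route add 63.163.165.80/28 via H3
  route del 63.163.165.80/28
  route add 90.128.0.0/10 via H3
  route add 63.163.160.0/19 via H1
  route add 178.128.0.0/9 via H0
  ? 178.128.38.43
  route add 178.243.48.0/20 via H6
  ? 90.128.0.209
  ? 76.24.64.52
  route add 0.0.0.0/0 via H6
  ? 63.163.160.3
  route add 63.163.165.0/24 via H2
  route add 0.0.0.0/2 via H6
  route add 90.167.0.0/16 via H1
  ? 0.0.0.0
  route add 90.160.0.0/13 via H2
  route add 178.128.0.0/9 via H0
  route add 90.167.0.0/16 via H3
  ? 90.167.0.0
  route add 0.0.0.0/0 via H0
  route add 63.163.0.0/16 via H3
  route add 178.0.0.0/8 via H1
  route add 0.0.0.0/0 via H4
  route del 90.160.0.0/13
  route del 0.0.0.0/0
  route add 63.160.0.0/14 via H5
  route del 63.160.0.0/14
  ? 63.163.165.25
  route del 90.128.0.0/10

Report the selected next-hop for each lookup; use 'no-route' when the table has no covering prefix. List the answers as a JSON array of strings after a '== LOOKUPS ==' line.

Process each operation:
  add 63.163.165.80/28 -> H3 at depth 28
  - 63.163.165.80/28 clear@28
  add 90.128.0.0/10 -> H3 at depth 10
  add 63.163.160.0/19 -> H1 at depth 19
  add 178.128.0.0/9 -> H0 at depth 9
  Q 178.128.38.43: descend 101100101 ; hops seen [H0] ; pick H0
  add 178.243.48.0/20 -> H6 at depth 20
  Q 90.128.0.209: descend 0101101010 ; hops seen [H3] ; pick H3
  Q 76.24.64.52: descend 010 ; hops seen [∅] ; pick no-route
  add 0.0.0.0/0 -> H6 at depth 0
  Q 63.163.160.3: descend 001111111010001110100 ; hops seen [H6,H1] ; pick H1
  add 63.163.165.0/24 -> H2 at depth 24
  add 0.0.0.0/2 -> H6 at depth 2
  add 90.167.0.0/16 -> H1 at depth 16
  Q 0.0.0.0: descend 00 ; hops seen [H6,H6] ; pick H6
  add 90.160.0.0/13 -> H2 at depth 13
  add 178.128.0.0/9 -> H0 at depth 9
  add 90.167.0.0/16 -> H3 at depth 16
  Q 90.167.0.0: descend 0101101010100111 ; hops seen [H6,H3,H2,H3] ; pick H3
  add 0.0.0.0/0 -> H0 at depth 0
  add 63.163.0.0/16 -> H3 at depth 16
  add 178.0.0.0/8 -> H1 at depth 8
  add 0.0.0.0/0 -> H4 at depth 0
  - 90.160.0.0/13 clear@13
  - 0.0.0.0/0 clear@0
  add 63.160.0.0/14 -> H5 at depth 14
  - 63.160.0.0/14 clear@14
  Q 63.163.165.25: descend 0011111110100011101001010 ; hops seen [H6,H3,H1,H2] ; pick H2
  - 90.128.0.0/10 clear@10

== LOOKUPS ==
["H0","H3","no-route","H1","H6","H3","H2"]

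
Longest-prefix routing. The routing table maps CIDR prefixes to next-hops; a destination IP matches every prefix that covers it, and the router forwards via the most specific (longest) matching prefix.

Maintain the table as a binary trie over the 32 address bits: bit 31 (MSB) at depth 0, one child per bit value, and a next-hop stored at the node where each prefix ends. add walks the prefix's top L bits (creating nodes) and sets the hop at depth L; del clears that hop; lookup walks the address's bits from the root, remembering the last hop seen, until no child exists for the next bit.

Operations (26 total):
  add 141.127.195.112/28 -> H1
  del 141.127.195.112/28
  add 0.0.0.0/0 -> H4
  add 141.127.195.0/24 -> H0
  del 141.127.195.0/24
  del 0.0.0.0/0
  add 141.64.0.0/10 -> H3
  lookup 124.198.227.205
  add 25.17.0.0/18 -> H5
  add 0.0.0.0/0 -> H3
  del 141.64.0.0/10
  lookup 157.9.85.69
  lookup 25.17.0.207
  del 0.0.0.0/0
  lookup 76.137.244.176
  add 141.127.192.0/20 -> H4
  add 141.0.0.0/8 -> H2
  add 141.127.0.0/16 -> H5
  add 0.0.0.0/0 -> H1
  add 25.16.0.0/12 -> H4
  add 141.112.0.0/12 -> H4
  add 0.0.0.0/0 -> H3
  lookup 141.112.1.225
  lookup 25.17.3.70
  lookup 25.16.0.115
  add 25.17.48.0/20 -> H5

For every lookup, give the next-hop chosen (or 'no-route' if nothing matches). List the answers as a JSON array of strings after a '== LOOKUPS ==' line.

Process each operation:
  add 141.127.195.112/28 -> H1 at depth 28
  - 141.127.195.112/28 clear@28
  add 0.0.0.0/0 -> H4 at depth 0
  add 141.127.195.0/24 -> H0 at depth 24
  - 141.127.195.0/24 clear@24
  - 0.0.0.0/0 clear@0
  add 141.64.0.0/10 -> H3 at depth 10
  ? 124.198.227.205  path d0:-  best=no-route
  add 25.17.0.0/18 -> H5 at depth 18
  add 0.0.0.0/0 -> H3 at depth 0
  - 141.64.0.0/10 clear@10
  ? 157.9.85.69  path d0:H3→d1:-→d2:-→d3:-  best=H3
  ? 25.17.0.207  path d0:H3→d1:-→d2:-→d3:-→d4:-→d5:-→d6:-→d7:-→d8:-→d9:-→d10:-→d11:-→d12:-→d13:-→d14:-→d15:-→d16:-→d17:-→d18:H5  best=H5
  - 0.0.0.0/0 clear@0
  ? 76.137.244.176  path d0:-→d1:-  best=no-route
  add 141.127.192.0/20 -> H4 at depth 20
  add 141.0.0.0/8 -> H2 at depth 8
  add 141.127.0.0/16 -> H5 at depth 16
  add 0.0.0.0/0 -> H1 at depth 0
  add 25.16.0.0/12 -> H4 at depth 12
  add 141.112.0.0/12 -> H4 at depth 12
  add 0.0.0.0/0 -> H3 at depth 0
  ? 141.112.1.225  path d0:H3→d1:-→d2:-→d3:-→d4:-→d5:-→d6:-→d7:-→d8:H2→d9:-→d10:-→d11:-→d12:H4  best=H4
  ? 25.17.3.70  path d0:H3→d1:-→d2:-→d3:-→d4:-→d5:-→d6:-→d7:-→d8:-→d9:-→d10:-→d11:-→d12:H4→d13:-→d14:-→d15:-→d16:-→d17:-→d18:H5  best=H5
  ? 25.16.0.115  path d0:H3→d1:-→d2:-→d3:-→d4:-→d5:-→d6:-→d7:-→d8:-→d9:-→d10:-→d11:-→d12:H4→d13:-→d14:-→d15:-  best=H4
  add 25.17.48.0/20 -> H5 at depth 20

== LOOKUPS ==
["no-route","H3","H5","no-route","H4","H5","H4"]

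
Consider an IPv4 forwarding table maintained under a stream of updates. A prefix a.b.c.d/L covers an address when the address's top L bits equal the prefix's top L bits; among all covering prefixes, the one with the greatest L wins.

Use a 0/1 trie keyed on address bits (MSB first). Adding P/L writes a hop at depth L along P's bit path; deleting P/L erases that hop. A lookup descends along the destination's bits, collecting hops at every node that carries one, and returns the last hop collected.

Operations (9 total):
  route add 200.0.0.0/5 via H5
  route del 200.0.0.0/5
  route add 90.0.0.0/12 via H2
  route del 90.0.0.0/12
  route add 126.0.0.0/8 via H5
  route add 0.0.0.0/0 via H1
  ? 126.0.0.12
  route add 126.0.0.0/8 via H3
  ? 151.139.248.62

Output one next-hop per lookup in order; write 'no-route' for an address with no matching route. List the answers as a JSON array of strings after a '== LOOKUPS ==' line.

Trace:
  add 200.0.0.0/5 -> H5 at depth 5
  - 200.0.0.0/5 clear@5
  add 90.0.0.0/12 -> H2 at depth 12
  - 90.0.0.0/12 clear@12
  add 126.0.0.0/8 -> H5 at depth 8
  add 0.0.0.0/0 -> H1 at depth 0
  Q 126.0.0.12: descend 01111110 ; hops seen [H1,H5] ; pick H5
  add 126.0.0.0/8 -> H3 at depth 8
  Q 151.139.248.62: descend 1 ; hops seen [H1] ; pick H1

== LOOKUPS ==
["H5","H1"]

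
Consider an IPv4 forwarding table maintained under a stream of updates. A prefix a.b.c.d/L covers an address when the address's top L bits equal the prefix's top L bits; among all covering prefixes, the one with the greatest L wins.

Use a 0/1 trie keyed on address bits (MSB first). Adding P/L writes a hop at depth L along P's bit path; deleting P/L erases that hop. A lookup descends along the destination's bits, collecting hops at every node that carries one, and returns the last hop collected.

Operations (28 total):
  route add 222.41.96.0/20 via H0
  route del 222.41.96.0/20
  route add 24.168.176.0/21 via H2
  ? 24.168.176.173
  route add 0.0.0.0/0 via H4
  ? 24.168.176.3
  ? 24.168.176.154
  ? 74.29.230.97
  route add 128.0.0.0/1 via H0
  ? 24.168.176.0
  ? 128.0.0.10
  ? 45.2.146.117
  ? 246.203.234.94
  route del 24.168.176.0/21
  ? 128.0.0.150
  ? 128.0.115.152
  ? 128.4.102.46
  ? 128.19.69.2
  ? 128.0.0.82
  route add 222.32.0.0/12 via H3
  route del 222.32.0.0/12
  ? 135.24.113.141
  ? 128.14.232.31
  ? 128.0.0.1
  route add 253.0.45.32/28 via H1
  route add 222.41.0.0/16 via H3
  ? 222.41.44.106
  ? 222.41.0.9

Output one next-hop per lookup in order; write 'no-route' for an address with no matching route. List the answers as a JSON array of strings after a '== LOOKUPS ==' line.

Apply in order:
  add 222.41.96.0/20 -> H0 at depth 20
  - 222.41.96.0/20 clear@20
  add 24.168.176.0/21 -> H2 at depth 21
  ? 24.168.176.173  path d0:-→d1:-→d2:-→d3:-→d4:-→d5:-→d6:-→d7:-→d8:-→d9:-→d10:-→d11:-→d12:-→d13:-→d14:-→d15:-→d16:-→d17:-→d18:-→d19:-→d20:-→d21:H2  best=H2
  add 0.0.0.0/0 -> H4 at depth 0
  ? 24.168.176.3  path d0:H4→d1:-→d2:-→d3:-→d4:-→d5:-→d6:-→d7:-→d8:-→d9:-→d10:-→d11:-→d12:-→d13:-→d14:-→d15:-→d16:-→d17:-→d18:-→d19:-→d20:-→d21:H2  best=H2
  ? 24.168.176.154  path d0:H4→d1:-→d2:-→d3:-→d4:-→d5:-→d6:-→d7:-→d8:-→d9:-→d10:-→d11:-→d12:-→d13:-→d14:-→d15:-→d16:-→d17:-→d18:-→d19:-→d20:-→d21:H2  best=H2
  ? 74.29.230.97  path d0:H4→d1:-  best=H4
  add 128.0.0.0/1 -> H0 at depth 1
  ? 24.168.176.0  path d0:H4→d1:-→d2:-→d3:-→d4:-→d5:-→d6:-→d7:-→d8:-→d9:-→d10:-→d11:-→d12:-→d13:-→d14:-→d15:-→d16:-→d17:-→d18:-→d19:-→d20:-→d21:H2  best=H2
  ? 128.0.0.10  path d0:H4→d1:H0  best=H0
  ? 45.2.146.117  path d0:H4→d1:-→d2:-  best=H4
  ? 246.203.234.94  path d0:H4→d1:H0→d2:-  best=H0
  - 24.168.176.0/21 clear@21
  ? 128.0.0.150  path d0:H4→d1:H0  best=H0
  ? 128.0.115.152  path d0:H4→d1:H0  best=H0
  ? 128.4.102.46  path d0:H4→d1:H0  best=H0
  ? 128.19.69.2  path d0:H4→d1:H0  best=H0
  ? 128.0.0.82  path d0:H4→d1:H0  best=H0
  add 222.32.0.0/12 -> H3 at depth 12
  - 222.32.0.0/12 clear@12
  ? 135.24.113.141  path d0:H4→d1:H0  best=H0
  ? 128.14.232.31  path d0:H4→d1:H0  best=H0
  ? 128.0.0.1  path d0:H4→d1:H0  best=H0
  add 253.0.45.32/28 -> H1 at depth 28
  add 222.41.0.0/16 -> H3 at depth 16
  ? 222.41.44.106  path d0:H4→d1:H0→d2:-→d3:-→d4:-→d5:-→d6:-→d7:-→d8:-→d9:-→d10:-→d11:-→d12:-→d13:-→d14:-→d15:-→d16:H3→d17:-  best=H3
  ? 222.41.0.9  path d0:H4→d1:H0→d2:-→d3:-→d4:-→d5:-→d6:-→d7:-→d8:-→d9:-→d10:-→d11:-→d12:-→d13:-→d14:-→d15:-→d16:H3→d17:-  best=H3

== LOOKUPS ==
["H2","H2","H2","H4","H2","H0","H4","H0","H0","H0","H0","H0","H0","H0","H0","H0","H3","H3"]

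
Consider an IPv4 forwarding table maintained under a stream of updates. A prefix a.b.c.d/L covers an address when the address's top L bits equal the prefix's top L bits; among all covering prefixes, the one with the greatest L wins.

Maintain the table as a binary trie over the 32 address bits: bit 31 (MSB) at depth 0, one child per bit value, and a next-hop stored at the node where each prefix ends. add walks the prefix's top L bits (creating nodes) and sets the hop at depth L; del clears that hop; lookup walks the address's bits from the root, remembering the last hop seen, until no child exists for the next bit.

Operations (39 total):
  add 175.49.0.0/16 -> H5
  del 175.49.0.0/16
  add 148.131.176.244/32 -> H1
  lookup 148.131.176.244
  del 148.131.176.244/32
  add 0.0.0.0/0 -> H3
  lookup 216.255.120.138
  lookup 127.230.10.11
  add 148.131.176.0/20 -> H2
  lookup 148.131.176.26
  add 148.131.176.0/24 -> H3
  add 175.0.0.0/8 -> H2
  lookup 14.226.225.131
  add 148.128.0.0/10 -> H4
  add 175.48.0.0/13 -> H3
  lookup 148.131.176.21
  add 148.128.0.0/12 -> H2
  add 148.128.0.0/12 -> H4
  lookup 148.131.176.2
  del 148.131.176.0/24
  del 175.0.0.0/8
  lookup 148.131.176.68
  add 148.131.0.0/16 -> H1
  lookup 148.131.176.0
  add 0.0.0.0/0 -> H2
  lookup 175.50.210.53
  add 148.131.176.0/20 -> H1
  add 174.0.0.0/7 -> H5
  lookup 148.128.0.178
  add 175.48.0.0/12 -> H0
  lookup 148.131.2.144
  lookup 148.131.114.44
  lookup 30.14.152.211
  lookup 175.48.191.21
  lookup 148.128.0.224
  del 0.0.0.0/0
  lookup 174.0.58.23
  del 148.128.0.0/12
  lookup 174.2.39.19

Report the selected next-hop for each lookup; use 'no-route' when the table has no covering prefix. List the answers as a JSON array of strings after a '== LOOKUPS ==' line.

Trace:
  + 175.49.0.0/16 (H5) depth=16
  del 175.49.0.0/16 (clear depth 16)
  + 148.131.176.244/32 (H1) depth=32
  ? 148.131.176.244  path d0:-→d1:-→d2:-→d3:-→d4:-→d5:-→d6:-→d7:-→d8:-→d9:-→d10:-→d11:-→d12:-→d13:-→d14:-→d15:-→d16:-→d17:-→d18:-→d19:-→d20:-→d21:-→d22:-→d23:-→d24:-→d25:-→d26:-→d27:-→d28:-→d29:-→d30:-→d31:-→d32:H1  best=H1
  del 148.131.176.244/32 (clear depth 32)
  + 0.0.0.0/0 (H3) depth=0
  ? 216.255.120.138  path d0:H3→d1:-  best=H3
  ? 127.230.10.11  path d0:H3  best=H3
  + 148.131.176.0/20 (H2) depth=20
  ? 148.131.176.26  path d0:H3→d1:-→d2:-→d3:-→d4:-→d5:-→d6:-→d7:-→d8:-→d9:-→d10:-→d11:-→d12:-→d13:-→d14:-→d15:-→d16:-→d17:-→d18:-→d19:-→d20:H2→d21:-→d22:-→d23:-→d24:-  best=H2
  + 148.131.176.0/24 (H3) depth=24
  + 175.0.0.0/8 (H2) depth=8
  ? 14.226.225.131  path d0:H3  best=H3
  + 148.128.0.0/10 (H4) depth=10
  + 175.48.0.0/13 (H3) depth=13
  ? 148.131.176.21  path d0:H3→d1:-→d2:-→d3:-→d4:-→d5:-→d6:-→d7:-→d8:-→d9:-→d10:H4→d11:-→d12:-→d13:-→d14:-→d15:-→d16:-→d17:-→d18:-→d19:-→d20:H2→d21:-→d22:-→d23:-→d24:H3  best=H3
  + 148.128.0.0/12 (H2) depth=12
  + 148.128.0.0/12 (H4) depth=12
  ? 148.131.176.2  path d0:H3→d1:-→d2:-→d3:-→d4:-→d5:-→d6:-→d7:-→d8:-→d9:-→d10:H4→d11:-→d12:H4→d13:-→d14:-→d15:-→d16:-→d17:-→d18:-→d19:-→d20:H2→d21:-→d22:-→d23:-→d24:H3  best=H3
  del 148.131.176.0/24 (clear depth 24)
  del 175.0.0.0/8 (clear depth 8)
  ? 148.131.176.68  path d0:H3→d1:-→d2:-→d3:-→d4:-→d5:-→d6:-→d7:-→d8:-→d9:-→d10:H4→d11:-→d12:H4→d13:-→d14:-→d15:-→d16:-→d17:-→d18:-→d19:-→d20:H2→d21:-→d22:-→d23:-→d24:-  best=H2
  + 148.131.0.0/16 (H1) depth=16
  ? 148.131.176.0  path d0:H3→d1:-→d2:-→d3:-→d4:-→d5:-→d6:-→d7:-→d8:-→d9:-→d10:H4→d11:-→d12:H4→d13:-→d14:-→d15:-→d16:H1→d17:-→d18:-→d19:-→d20:H2→d21:-→d22:-→d23:-→d24:-  best=H2
  + 0.0.0.0/0 (H2) depth=0
  ? 175.50.210.53  path d0:H2→d1:-→d2:-→d3:-→d4:-→d5:-→d6:-→d7:-→d8:-→d9:-→d10:-→d11:-→d12:-→d13:H3→d14:-  best=H3
  + 148.131.176.0/20 (H1) depth=20
  + 174.0.0.0/7 (H5) depth=7
  ? 148.128.0.178  path d0:H2→d1:-→d2:-→d3:-→d4:-→d5:-→d6:-→d7:-→d8:-→d9:-→d10:H4→d11:-→d12:H4→d13:-→d14:-  best=H4
  + 175.48.0.0/12 (H0) depth=12
  ? 148.131.2.144  path d0:H2→d1:-→d2:-→d3:-→d4:-→d5:-→d6:-→d7:-→d8:-→d9:-→d10:H4→d11:-→d12:H4→d13:-→d14:-→d15:-→d16:H1  best=H1
  ? 148.131.114.44  path d0:H2→d1:-→d2:-→d3:-→d4:-→d5:-→d6:-→d7:-→d8:-→d9:-→d10:H4→d11:-→d12:H4→d13:-→d14:-→d15:-→d16:H1  best=H1
  ? 30.14.152.211  path d0:H2  best=H2
  ? 175.48.191.21  path d0:H2→d1:-→d2:-→d3:-→d4:-→d5:-→d6:-→d7:H5→d8:-→d9:-→d10:-→d11:-→d12:H0→d13:H3→d14:-→d15:-  best=H3
  ? 148.128.0.224  path d0:H2→d1:-→d2:-→d3:-→d4:-→d5:-→d6:-→d7:-→d8:-→d9:-→d10:H4→d11:-→d12:H4→d13:-→d14:-  best=H4
  del 0.0.0.0/0 (clear depth 0)
  ? 174.0.58.23  path d0:-→d1:-→d2:-→d3:-→d4:-→d5:-→d6:-→d7:H5  best=H5
  del 148.128.0.0/12 (clear depth 12)
  ? 174.2.39.19  path d0:-→d1:-→d2:-→d3:-→d4:-→d5:-→d6:-→d7:H5  best=H5

== LOOKUPS ==
["H1","H3","H3","H2","H3","H3","H3","H2","H2","H3","H4","H1","H1","H2","H3","H4","H5","H5"]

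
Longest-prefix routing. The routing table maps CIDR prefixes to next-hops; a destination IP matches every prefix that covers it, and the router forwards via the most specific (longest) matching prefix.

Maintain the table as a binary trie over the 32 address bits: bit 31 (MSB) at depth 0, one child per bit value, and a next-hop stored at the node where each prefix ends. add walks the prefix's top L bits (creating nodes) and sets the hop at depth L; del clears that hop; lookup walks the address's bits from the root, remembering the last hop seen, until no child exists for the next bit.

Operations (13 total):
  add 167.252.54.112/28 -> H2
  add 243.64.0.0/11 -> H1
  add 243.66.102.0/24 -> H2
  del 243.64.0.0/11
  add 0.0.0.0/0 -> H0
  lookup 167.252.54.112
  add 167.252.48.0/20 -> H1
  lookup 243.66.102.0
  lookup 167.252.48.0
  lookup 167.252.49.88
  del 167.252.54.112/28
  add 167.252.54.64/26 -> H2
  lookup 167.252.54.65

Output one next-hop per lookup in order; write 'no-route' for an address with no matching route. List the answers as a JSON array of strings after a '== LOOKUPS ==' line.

Process each operation:
  + 167.252.54.112/28 (H2) depth=28
  + 243.64.0.0/11 (H1) depth=11
  + 243.66.102.0/24 (H2) depth=24
  del 243.64.0.0/11 (clear depth 11)
  + 0.0.0.0/0 (H0) depth=0
  lookup 167.252.54.112: bits 1010011111111100001101100111 walk d0:H0→d1:-→d2:-→d3:-→d4:-→d5:-→d6:-→d7:-→d8:-→d9:-→d10:-→d11:-→d12:-→d13:-→d14:-→d15:-→d16:-→d17:-→d18:-→d19:-→d20:-→d21:-→d22:-→d23:-→d24:-→d25:-→d26:-→d27:-→d28:H2 -> H2
  + 167.252.48.0/20 (H1) depth=20
  lookup 243.66.102.0: bits 111100110100001001100110 walk d0:H0→d1:-→d2:-→d3:-→d4:-→d5:-→d6:-→d7:-→d8:-→d9:-→d10:-→d11:-→d12:-→d13:-→d14:-→d15:-→d16:-→d17:-→d18:-→d19:-→d20:-→d21:-→d22:-→d23:-→d24:H2 -> H2
  lookup 167.252.48.0: bits 101001111111110000110 walk d0:H0→d1:-→d2:-→d3:-→d4:-→d5:-→d6:-→d7:-→d8:-→d9:-→d10:-→d11:-→d12:-→d13:-→d14:-→d15:-→d16:-→d17:-→d18:-→d19:-→d20:H1→d21:- -> H1
  lookup 167.252.49.88: bits 101001111111110000110 walk d0:H0→d1:-→d2:-→d3:-→d4:-→d5:-→d6:-→d7:-→d8:-→d9:-→d10:-→d11:-→d12:-→d13:-→d14:-→d15:-→d16:-→d17:-→d18:-→d19:-→d20:H1→d21:- -> H1
  del 167.252.54.112/28 (clear depth 28)
  + 167.252.54.64/26 (H2) depth=26
  lookup 167.252.54.65: bits 10100111111111000011011001 walk d0:H0→d1:-→d2:-→d3:-→d4:-→d5:-→d6:-→d7:-→d8:-→d9:-→d10:-→d11:-→d12:-→d13:-→d14:-→d15:-→d16:-→d17:-→d18:-→d19:-→d20:H1→d21:-→d22:-→d23:-→d24:-→d25:-→d26:H2 -> H2

== LOOKUPS ==
["H2","H2","H1","H1","H2"]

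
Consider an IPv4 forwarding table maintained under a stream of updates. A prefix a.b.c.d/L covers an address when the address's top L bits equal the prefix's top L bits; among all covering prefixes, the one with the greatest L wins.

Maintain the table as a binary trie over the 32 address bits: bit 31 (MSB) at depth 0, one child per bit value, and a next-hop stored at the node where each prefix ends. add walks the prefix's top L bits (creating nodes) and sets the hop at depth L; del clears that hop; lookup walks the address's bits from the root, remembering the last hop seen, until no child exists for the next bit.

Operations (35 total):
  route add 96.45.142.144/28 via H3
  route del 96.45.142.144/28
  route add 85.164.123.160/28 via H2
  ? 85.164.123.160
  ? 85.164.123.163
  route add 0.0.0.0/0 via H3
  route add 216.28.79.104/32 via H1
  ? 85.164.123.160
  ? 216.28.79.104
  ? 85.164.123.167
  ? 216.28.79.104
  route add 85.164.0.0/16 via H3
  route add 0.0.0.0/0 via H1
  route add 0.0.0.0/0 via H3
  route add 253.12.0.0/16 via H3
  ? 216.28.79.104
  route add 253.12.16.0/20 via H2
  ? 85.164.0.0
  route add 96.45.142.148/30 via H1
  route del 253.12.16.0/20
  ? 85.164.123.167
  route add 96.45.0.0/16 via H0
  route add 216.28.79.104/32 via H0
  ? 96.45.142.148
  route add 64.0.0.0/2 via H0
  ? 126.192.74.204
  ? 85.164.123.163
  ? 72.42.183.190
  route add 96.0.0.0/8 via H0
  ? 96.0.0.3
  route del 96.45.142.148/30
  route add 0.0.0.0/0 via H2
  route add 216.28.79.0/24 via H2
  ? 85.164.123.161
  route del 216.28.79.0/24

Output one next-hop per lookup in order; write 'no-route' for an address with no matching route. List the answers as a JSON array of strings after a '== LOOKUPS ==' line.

Trace:
  + 96.45.142.144/28 (H3) depth=28
  - 96.45.142.144/28 clear@28
  + 85.164.123.160/28 (H2) depth=28
  lookup 85.164.123.160: bits 0101010110100100011110111010 walk d0:-→d1:-→d2:-→d3:-→d4:-→d5:-→d6:-→d7:-→d8:-→d9:-→d10:-→d11:-→d12:-→d13:-→d14:-→d15:-→d16:-→d17:-→d18:-→d19:-→d20:-→d21:-→d22:-→d23:-→d24:-→d25:-→d26:-→d27:-→d28:H2 -> H2
  lookup 85.164.123.163: bits 0101010110100100011110111010 walk d0:-→d1:-→d2:-→d3:-→d4:-→d5:-→d6:-→d7:-→d8:-→d9:-→d10:-→d11:-→d12:-→d13:-→d14:-→d15:-→d16:-→d17:-→d18:-→d19:-→d20:-→d21:-→d22:-→d23:-→d24:-→d25:-→d26:-→d27:-→d28:H2 -> H2
  + 0.0.0.0/0 (H3) depth=0
  + 216.28.79.104/32 (H1) depth=32
  lookup 85.164.123.160: bits 0101010110100100011110111010 walk d0:H3→d1:-→d2:-→d3:-→d4:-→d5:-→d6:-→d7:-→d8:-→d9:-→d10:-→d11:-→d12:-→d13:-→d14:-→d15:-→d16:-→d17:-→d18:-→d19:-→d20:-→d21:-→d22:-→d23:-→d24:-→d25:-→d26:-→d27:-→d28:H2 -> H2
  lookup 216.28.79.104: bits 11011000000111000100111101101000 walk d0:H3→d1:-→d2:-→d3:-→d4:-→d5:-→d6:-→d7:-→d8:-→d9:-→d10:-→d11:-→d12:-→d13:-→d14:-→d15:-→d16:-→d17:-→d18:-→d19:-→d20:-→d21:-→d22:-→d23:-→d24:-→d25:-→d26:-→d27:-→d28:-→d29:-→d30:-→d31:-→d32:H1 -> H1
  lookup 85.164.123.167: bits 0101010110100100011110111010 walk d0:H3→d1:-→d2:-→d3:-→d4:-→d5:-→d6:-→d7:-→d8:-→d9:-→d10:-→d11:-→d12:-→d13:-→d14:-→d15:-→d16:-→d17:-→d18:-→d19:-→d20:-→d21:-→d22:-→d23:-→d24:-→d25:-→d26:-→d27:-→d28:H2 -> H2
  lookup 216.28.79.104: bits 11011000000111000100111101101000 walk d0:H3→d1:-→d2:-→d3:-→d4:-→d5:-→d6:-→d7:-→d8:-→d9:-→d10:-→d11:-→d12:-→d13:-→d14:-→d15:-→d16:-→d17:-→d18:-→d19:-→d20:-→d21:-→d22:-→d23:-→d24:-→d25:-→d26:-→d27:-→d28:-→d29:-→d30:-→d31:-→d32:H1 -> H1
  + 85.164.0.0/16 (H3) depth=16
  + 0.0.0.0/0 (H1) depth=0
  + 0.0.0.0/0 (H3) depth=0
  + 253.12.0.0/16 (H3) depth=16
  lookup 216.28.79.104: bits 11011000000111000100111101101000 walk d0:H3→d1:-→d2:-→d3:-→d4:-→d5:-→d6:-→d7:-→d8:-→d9:-→d10:-→d11:-→d12:-→d13:-→d14:-→d15:-→d16:-→d17:-→d18:-→d19:-→d20:-→d21:-→d22:-→d23:-→d24:-→d25:-→d26:-→d27:-→d28:-→d29:-→d30:-→d31:-→d32:H1 -> H1
  + 253.12.16.0/20 (H2) depth=20
  lookup 85.164.0.0: bits 01010101101001000 walk d0:H3→d1:-→d2:-→d3:-→d4:-→d5:-→d6:-→d7:-→d8:-→d9:-→d10:-→d11:-→d12:-→d13:-→d14:-→d15:-→d16:H3→d17:- -> H3
  + 96.45.142.148/30 (H1) depth=30
  - 253.12.16.0/20 clear@20
  lookup 85.164.123.167: bits 0101010110100100011110111010 walk d0:H3→d1:-→d2:-→d3:-→d4:-→d5:-→d6:-→d7:-→d8:-→d9:-→d10:-→d11:-→d12:-→d13:-→d14:-→d15:-→d16:H3→d17:-→d18:-→d19:-→d20:-→d21:-→d22:-→d23:-→d24:-→d25:-→d26:-→d27:-→d28:H2 -> H2
  + 96.45.0.0/16 (H0) depth=16
  + 216.28.79.104/32 (H0) depth=32
  lookup 96.45.142.148: bits 011000000010110110001110100101 walk d0:H3→d1:-→d2:-→d3:-→d4:-→d5:-→d6:-→d7:-→d8:-→d9:-→d10:-→d11:-→d12:-→d13:-→d14:-→d15:-→d16:H0→d17:-→d18:-→d19:-→d20:-→d21:-→d22:-→d23:-→d24:-→d25:-→d26:-→d27:-→d28:-→d29:-→d30:H1 -> H1
  + 64.0.0.0/2 (H0) depth=2
  lookup 126.192.74.204: bits 011 walk d0:H3→d1:-→d2:H0→d3:- -> H0
  lookup 85.164.123.163: bits 0101010110100100011110111010 walk d0:H3→d1:-→d2:H0→d3:-→d4:-→d5:-→d6:-→d7:-→d8:-→d9:-→d10:-→d11:-→d12:-→d13:-→d14:-→d15:-→d16:H3→d17:-→d18:-→d19:-→d20:-→d21:-→d22:-→d23:-→d24:-→d25:-→d26:-→d27:-→d28:H2 -> H2
  lookup 72.42.183.190: bits 010 walk d0:H3→d1:-→d2:H0→d3:- -> H0
  + 96.0.0.0/8 (H0) depth=8
  lookup 96.0.0.3: bits 0110000000 walk d0:H3→d1:-→d2:H0→d3:-→d4:-→d5:-→d6:-→d7:-→d8:H0→d9:-→d10:- -> H0
  - 96.45.142.148/30 clear@30
  + 0.0.0.0/0 (H2) depth=0
  + 216.28.79.0/24 (H2) depth=24
  lookup 85.164.123.161: bits 0101010110100100011110111010 walk d0:H2→d1:-→d2:H0→d3:-→d4:-→d5:-→d6:-→d7:-→d8:-→d9:-→d10:-→d11:-→d12:-→d13:-→d14:-→d15:-→d16:H3→d17:-→d18:-→d19:-→d20:-→d21:-→d22:-→d23:-→d24:-→d25:-→d26:-→d27:-→d28:H2 -> H2
  - 216.28.79.0/24 clear@24

== LOOKUPS ==
["H2","H2","H2","H1","H2","H1","H1","H3","H2","H1","H0","H2","H0","H0","H2"]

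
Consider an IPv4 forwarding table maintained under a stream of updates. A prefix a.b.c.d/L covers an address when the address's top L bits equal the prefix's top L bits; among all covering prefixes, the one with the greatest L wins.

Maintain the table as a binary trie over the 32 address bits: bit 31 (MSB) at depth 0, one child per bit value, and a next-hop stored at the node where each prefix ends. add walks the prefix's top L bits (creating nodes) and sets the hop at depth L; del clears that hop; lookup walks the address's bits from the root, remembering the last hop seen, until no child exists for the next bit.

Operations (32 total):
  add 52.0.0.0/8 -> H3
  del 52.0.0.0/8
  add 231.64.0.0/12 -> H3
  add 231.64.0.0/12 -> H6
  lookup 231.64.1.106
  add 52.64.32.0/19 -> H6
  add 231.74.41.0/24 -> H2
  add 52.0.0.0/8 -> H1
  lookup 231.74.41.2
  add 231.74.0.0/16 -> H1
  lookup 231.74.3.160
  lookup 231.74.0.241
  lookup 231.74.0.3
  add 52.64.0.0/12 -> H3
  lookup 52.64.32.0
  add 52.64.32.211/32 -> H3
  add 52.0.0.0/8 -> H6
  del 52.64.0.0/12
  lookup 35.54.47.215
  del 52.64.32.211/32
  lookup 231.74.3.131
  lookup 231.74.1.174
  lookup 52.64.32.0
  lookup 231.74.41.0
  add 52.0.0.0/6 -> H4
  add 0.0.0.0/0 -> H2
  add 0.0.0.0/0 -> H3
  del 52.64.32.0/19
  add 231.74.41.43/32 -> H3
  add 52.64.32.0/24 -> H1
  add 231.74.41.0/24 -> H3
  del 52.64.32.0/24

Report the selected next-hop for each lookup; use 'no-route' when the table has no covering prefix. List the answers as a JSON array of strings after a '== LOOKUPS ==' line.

Process each operation:
  + 52.0.0.0/8 (H3) depth=8
  - 52.0.0.0/8 clear@8
  + 231.64.0.0/12 (H3) depth=12
  + 231.64.0.0/12 (H6) depth=12
  ? 231.64.1.106  path d0:-→d1:-→d2:-→d3:-→d4:-→d5:-→d6:-→d7:-→d8:-→d9:-→d10:-→d11:-→d12:H6  best=H6
  + 52.64.32.0/19 (H6) depth=19
  + 231.74.41.0/24 (H2) depth=24
  + 52.0.0.0/8 (H1) depth=8
  ? 231.74.41.2  path d0:-→d1:-→d2:-→d3:-→d4:-→d5:-→d6:-→d7:-→d8:-→d9:-→d10:-→d11:-→d12:H6→d13:-→d14:-→d15:-→d16:-→d17:-→d18:-→d19:-→d20:-→d21:-→d22:-→d23:-→d24:H2  best=H2
  + 231.74.0.0/16 (H1) depth=16
  ? 231.74.3.160  path d0:-→d1:-→d2:-→d3:-→d4:-→d5:-→d6:-→d7:-→d8:-→d9:-→d10:-→d11:-→d12:H6→d13:-→d14:-→d15:-→d16:H1→d17:-→d18:-  best=H1
  ? 231.74.0.241  path d0:-→d1:-→d2:-→d3:-→d4:-→d5:-→d6:-→d7:-→d8:-→d9:-→d10:-→d11:-→d12:H6→d13:-→d14:-→d15:-→d16:H1→d17:-→d18:-  best=H1
  ? 231.74.0.3  path d0:-→d1:-→d2:-→d3:-→d4:-→d5:-→d6:-→d7:-→d8:-→d9:-→d10:-→d11:-→d12:H6→d13:-→d14:-→d15:-→d16:H1→d17:-→d18:-  best=H1
  + 52.64.0.0/12 (H3) depth=12
  ? 52.64.32.0  path d0:-→d1:-→d2:-→d3:-→d4:-→d5:-→d6:-→d7:-→d8:H1→d9:-→d10:-→d11:-→d12:H3→d13:-→d14:-→d15:-→d16:-→d17:-→d18:-→d19:H6  best=H6
  + 52.64.32.211/32 (H3) depth=32
  + 52.0.0.0/8 (H6) depth=8
  - 52.64.0.0/12 clear@12
  ? 35.54.47.215  path d0:-→d1:-→d2:-→d3:-  best=no-route
  - 52.64.32.211/32 clear@32
  ? 231.74.3.131  path d0:-→d1:-→d2:-→d3:-→d4:-→d5:-→d6:-→d7:-→d8:-→d9:-→d10:-→d11:-→d12:H6→d13:-→d14:-→d15:-→d16:H1→d17:-→d18:-  best=H1
  ? 231.74.1.174  path d0:-→d1:-→d2:-→d3:-→d4:-→d5:-→d6:-→d7:-→d8:-→d9:-→d10:-→d11:-→d12:H6→d13:-→d14:-→d15:-→d16:H1→d17:-→d18:-  best=H1
  ? 52.64.32.0  path d0:-→d1:-→d2:-→d3:-→d4:-→d5:-→d6:-→d7:-→d8:H6→d9:-→d10:-→d11:-→d12:-→d13:-→d14:-→d15:-→d16:-→d17:-→d18:-→d19:H6→d20:-→d21:-→d22:-→d23:-→d24:-  best=H6
  ? 231.74.41.0  path d0:-→d1:-→d2:-→d3:-→d4:-→d5:-→d6:-→d7:-→d8:-→d9:-→d10:-→d11:-→d12:H6→d13:-→d14:-→d15:-→d16:H1→d17:-→d18:-→d19:-→d20:-→d21:-→d22:-→d23:-→d24:H2  best=H2
  + 52.0.0.0/6 (H4) depth=6
  + 0.0.0.0/0 (H2) depth=0
  + 0.0.0.0/0 (H3) depth=0
  - 52.64.32.0/19 clear@19
  + 231.74.41.43/32 (H3) depth=32
  + 52.64.32.0/24 (H1) depth=24
  + 231.74.41.0/24 (H3) depth=24
  - 52.64.32.0/24 clear@24

== LOOKUPS ==
["H6","H2","H1","H1","H1","H6","no-route","H1","H1","H6","H2"]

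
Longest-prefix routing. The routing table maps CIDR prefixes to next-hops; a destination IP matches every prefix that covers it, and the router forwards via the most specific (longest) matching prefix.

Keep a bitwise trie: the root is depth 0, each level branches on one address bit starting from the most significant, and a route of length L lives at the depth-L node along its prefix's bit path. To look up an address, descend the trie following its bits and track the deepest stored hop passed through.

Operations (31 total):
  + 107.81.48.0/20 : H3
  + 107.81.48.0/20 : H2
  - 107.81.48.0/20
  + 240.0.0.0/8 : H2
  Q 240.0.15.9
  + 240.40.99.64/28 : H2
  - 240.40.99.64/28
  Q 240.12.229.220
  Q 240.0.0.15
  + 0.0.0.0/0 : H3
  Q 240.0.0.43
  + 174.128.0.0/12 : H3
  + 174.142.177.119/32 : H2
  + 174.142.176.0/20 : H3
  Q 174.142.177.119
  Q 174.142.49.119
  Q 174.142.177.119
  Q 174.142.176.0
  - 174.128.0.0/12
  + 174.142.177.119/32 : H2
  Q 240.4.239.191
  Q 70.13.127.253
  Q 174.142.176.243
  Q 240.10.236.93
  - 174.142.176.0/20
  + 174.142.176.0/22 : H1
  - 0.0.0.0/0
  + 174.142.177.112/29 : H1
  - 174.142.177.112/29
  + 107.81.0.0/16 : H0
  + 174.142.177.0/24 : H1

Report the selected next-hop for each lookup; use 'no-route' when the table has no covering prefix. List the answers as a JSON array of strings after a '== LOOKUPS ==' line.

Apply in order:
  add 107.81.48.0/20 -> H3 at depth 20
  add 107.81.48.0/20 -> H2 at depth 20
  - 107.81.48.0/20 clear@20
  add 240.0.0.0/8 -> H2 at depth 8
  lookup 240.0.15.9: bits 11110000 walk d0:-→d1:-→d2:-→d3:-→d4:-→d5:-→d6:-→d7:-→d8:H2 -> H2
  add 240.40.99.64/28 -> H2 at depth 28
  - 240.40.99.64/28 clear@28
  lookup 240.12.229.220: bits 1111000000 walk d0:-→d1:-→d2:-→d3:-→d4:-→d5:-→d6:-→d7:-→d8:H2→d9:-→d10:- -> H2
  lookup 240.0.0.15: bits 1111000000 walk d0:-→d1:-→d2:-→d3:-→d4:-→d5:-→d6:-→d7:-→d8:H2→d9:-→d10:- -> H2
  add 0.0.0.0/0 -> H3 at depth 0
  lookup 240.0.0.43: bits 1111000000 walk d0:H3→d1:-→d2:-→d3:-→d4:-→d5:-→d6:-→d7:-→d8:H2→d9:-→d10:- -> H2
  add 174.128.0.0/12 -> H3 at depth 12
  add 174.142.177.119/32 -> H2 at depth 32
  add 174.142.176.0/20 -> H3 at depth 20
  lookup 174.142.177.119: bits 10101110100011101011000101110111 walk d0:H3→d1:-→d2:-→d3:-→d4:-→d5:-→d6:-→d7:-→d8:-→d9:-→d10:-→d11:-→d12:H3→d13:-→d14:-→d15:-→d16:-→d17:-→d18:-→d19:-→d20:H3→d21:-→d22:-→d23:-→d24:-→d25:-→d26:-→d27:-→d28:-→d29:-→d30:-→d31:-→d32:H2 -> H2
  lookup 174.142.49.119: bits 1010111010001110 walk d0:H3→d1:-→d2:-→d3:-→d4:-→d5:-→d6:-→d7:-→d8:-→d9:-→d10:-→d11:-→d12:H3→d13:-→d14:-→d15:-→d16:- -> H3
  lookup 174.142.177.119: bits 10101110100011101011000101110111 walk d0:H3→d1:-→d2:-→d3:-→d4:-→d5:-→d6:-→d7:-→d8:-→d9:-→d10:-→d11:-→d12:H3→d13:-→d14:-→d15:-→d16:-→d17:-→d18:-→d19:-→d20:H3→d21:-→d22:-→d23:-→d24:-→d25:-→d26:-→d27:-→d28:-→d29:-→d30:-→d31:-→d32:H2 -> H2
  lookup 174.142.176.0: bits 10101110100011101011000 walk d0:H3→d1:-→d2:-→d3:-→d4:-→d5:-→d6:-→d7:-→d8:-→d9:-→d10:-→d11:-→d12:H3→d13:-→d14:-→d15:-→d16:-→d17:-→d18:-→d19:-→d20:H3→d21:-→d22:-→d23:- -> H3
  - 174.128.0.0/12 clear@12
  add 174.142.177.119/32 -> H2 at depth 32
  lookup 240.4.239.191: bits 1111000000 walk d0:H3→d1:-→d2:-→d3:-→d4:-→d5:-→d6:-→d7:-→d8:H2→d9:-→d10:- -> H2
  lookup 70.13.127.253: bits 01 walk d0:H3→d1:-→d2:- -> H3
  lookup 174.142.176.243: bits 10101110100011101011000 walk d0:H3→d1:-→d2:-→d3:-→d4:-→d5:-→d6:-→d7:-→d8:-→d9:-→d10:-→d11:-→d12:-→d13:-→d14:-→d15:-→d16:-→d17:-→d18:-→d19:-→d20:H3→d21:-→d22:-→d23:- -> H3
  lookup 240.10.236.93: bits 1111000000 walk d0:H3→d1:-→d2:-→d3:-→d4:-→d5:-→d6:-→d7:-→d8:H2→d9:-→d10:- -> H2
  - 174.142.176.0/20 clear@20
  add 174.142.176.0/22 -> H1 at depth 22
  - 0.0.0.0/0 clear@0
  add 174.142.177.112/29 -> H1 at depth 29
  - 174.142.177.112/29 clear@29
  add 107.81.0.0/16 -> H0 at depth 16
  add 174.142.177.0/24 -> H1 at depth 24

== LOOKUPS ==
["H2","H2","H2","H2","H2","H3","H2","H3","H2","H3","H3","H2"]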